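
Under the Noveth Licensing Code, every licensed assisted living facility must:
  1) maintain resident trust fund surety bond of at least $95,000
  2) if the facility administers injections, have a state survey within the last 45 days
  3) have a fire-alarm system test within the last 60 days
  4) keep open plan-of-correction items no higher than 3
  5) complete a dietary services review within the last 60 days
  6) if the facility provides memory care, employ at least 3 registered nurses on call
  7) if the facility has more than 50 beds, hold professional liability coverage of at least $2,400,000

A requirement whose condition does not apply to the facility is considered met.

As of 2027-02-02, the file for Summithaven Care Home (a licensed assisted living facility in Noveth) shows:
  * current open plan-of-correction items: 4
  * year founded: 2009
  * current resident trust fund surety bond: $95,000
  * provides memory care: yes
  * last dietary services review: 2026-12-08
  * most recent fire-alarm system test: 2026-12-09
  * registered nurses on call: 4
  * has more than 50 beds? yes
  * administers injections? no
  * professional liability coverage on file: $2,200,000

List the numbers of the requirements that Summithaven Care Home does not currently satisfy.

1. resident trust fund surety bond $95,000 ≥ $95,000 → met
2. condition 'administers injections' does not hold → requirement n/a → met
3. fire-alarm system test 55 days ago vs limit 60 → met
4. open plan-of-correction items 4 > 3 → not met
5. dietary services review 56 days ago vs limit 60 → met
6. condition 'provides memory care' holds; registered nurses on call 4 ≥ 3 → met
7. condition 'has more than 50 beds' holds; professional liability coverage $2,200,000 < $2,400,000 → not met
Not met: 4, 7

4, 7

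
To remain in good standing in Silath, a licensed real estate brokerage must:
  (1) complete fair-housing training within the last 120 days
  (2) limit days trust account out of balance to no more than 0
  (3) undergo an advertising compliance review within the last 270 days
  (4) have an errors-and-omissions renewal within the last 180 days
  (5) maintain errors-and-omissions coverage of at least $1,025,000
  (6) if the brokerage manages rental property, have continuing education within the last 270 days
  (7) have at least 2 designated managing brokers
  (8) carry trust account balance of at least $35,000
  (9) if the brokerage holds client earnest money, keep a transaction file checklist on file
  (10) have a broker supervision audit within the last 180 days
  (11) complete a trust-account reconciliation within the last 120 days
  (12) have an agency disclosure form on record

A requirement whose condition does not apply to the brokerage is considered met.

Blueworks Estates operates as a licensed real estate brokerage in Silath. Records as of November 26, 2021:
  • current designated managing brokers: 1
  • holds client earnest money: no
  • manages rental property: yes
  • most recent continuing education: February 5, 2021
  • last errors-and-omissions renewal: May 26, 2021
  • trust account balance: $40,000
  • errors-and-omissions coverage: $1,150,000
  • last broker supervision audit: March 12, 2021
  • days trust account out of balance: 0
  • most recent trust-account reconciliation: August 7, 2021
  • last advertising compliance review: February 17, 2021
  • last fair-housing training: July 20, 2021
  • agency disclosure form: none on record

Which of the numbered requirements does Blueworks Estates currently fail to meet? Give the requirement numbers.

1. fair-housing training 129 days ago vs limit 120 → not met
2. days trust account out of balance 0 ≤ 0 → met
3. advertising compliance review 282 days ago vs limit 270 → not met
4. errors-and-omissions renewal 184 days ago vs limit 180 → not met
5. errors-and-omissions coverage $1,150,000 ≥ $1,025,000 → met
6. condition 'manages rental property' holds; continuing education 294 days ago vs limit 270 → not met
7. designated managing brokers 1 < 2 → not met
8. trust account balance $40,000 ≥ $35,000 → met
9. condition 'holds client earnest money' does not hold → requirement n/a → met
10. broker supervision audit 259 days ago vs limit 180 → not met
11. trust-account reconciliation 111 days ago vs limit 120 → met
12. agency disclosure form absent → not met
Not met: 1, 3, 4, 6, 7, 10, 12

1, 3, 4, 6, 7, 10, 12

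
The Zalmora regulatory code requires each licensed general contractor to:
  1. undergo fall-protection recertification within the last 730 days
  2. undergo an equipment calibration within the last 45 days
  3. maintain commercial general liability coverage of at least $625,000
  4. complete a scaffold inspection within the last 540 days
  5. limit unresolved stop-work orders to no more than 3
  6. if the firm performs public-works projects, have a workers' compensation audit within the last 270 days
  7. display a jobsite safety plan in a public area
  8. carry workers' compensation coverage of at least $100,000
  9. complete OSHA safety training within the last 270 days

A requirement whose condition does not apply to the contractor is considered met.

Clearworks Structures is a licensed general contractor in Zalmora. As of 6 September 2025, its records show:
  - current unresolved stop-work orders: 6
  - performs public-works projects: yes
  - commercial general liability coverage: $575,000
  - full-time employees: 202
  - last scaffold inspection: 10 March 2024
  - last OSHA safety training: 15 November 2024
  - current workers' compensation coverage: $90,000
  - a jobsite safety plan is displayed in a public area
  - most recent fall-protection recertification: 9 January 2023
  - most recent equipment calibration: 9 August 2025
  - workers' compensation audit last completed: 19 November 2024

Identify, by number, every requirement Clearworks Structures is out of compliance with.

1. fall-protection recertification 971 days ago vs limit 730 → not met
2. equipment calibration 28 days ago vs limit 45 → met
3. commercial general liability coverage $575,000 < $625,000 → not met
4. scaffold inspection 545 days ago vs limit 540 → not met
5. unresolved stop-work orders 6 > 3 → not met
6. condition 'performs public-works projects' holds; workers' compensation audit 291 days ago vs limit 270 → not met
7. jobsite safety plan present → met
8. workers' compensation coverage $90,000 < $100,000 → not met
9. OSHA safety training 295 days ago vs limit 270 → not met
Not met: 1, 3, 4, 5, 6, 8, 9

1, 3, 4, 5, 6, 8, 9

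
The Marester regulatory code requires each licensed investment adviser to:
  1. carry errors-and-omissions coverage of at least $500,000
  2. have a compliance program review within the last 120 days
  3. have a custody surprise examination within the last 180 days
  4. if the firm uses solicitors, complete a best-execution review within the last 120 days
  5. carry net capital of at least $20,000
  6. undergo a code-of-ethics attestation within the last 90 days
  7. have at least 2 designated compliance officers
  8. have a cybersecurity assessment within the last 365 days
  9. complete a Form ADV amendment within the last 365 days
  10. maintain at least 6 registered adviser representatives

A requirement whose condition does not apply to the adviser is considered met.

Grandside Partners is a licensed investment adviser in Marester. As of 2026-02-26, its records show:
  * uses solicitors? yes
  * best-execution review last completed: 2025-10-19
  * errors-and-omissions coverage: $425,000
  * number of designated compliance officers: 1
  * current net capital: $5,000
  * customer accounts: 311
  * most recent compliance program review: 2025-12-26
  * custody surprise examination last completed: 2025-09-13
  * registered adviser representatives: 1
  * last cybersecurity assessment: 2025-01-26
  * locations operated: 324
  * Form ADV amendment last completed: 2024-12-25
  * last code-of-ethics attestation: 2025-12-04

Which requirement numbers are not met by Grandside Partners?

1, 4, 5, 7, 8, 9, 10

1. errors-and-omissions coverage $425,000 < $500,000 → not met
2. compliance program review 62 days ago vs limit 120 → met
3. custody surprise examination 166 days ago vs limit 180 → met
4. condition 'uses solicitors' holds; best-execution review 130 days ago vs limit 120 → not met
5. net capital $5,000 < $20,000 → not met
6. code-of-ethics attestation 84 days ago vs limit 90 → met
7. designated compliance officers 1 < 2 → not met
8. cybersecurity assessment 396 days ago vs limit 365 → not met
9. Form ADV amendment 428 days ago vs limit 365 → not met
10. registered adviser representatives 1 < 6 → not met
Not met: 1, 4, 5, 7, 8, 9, 10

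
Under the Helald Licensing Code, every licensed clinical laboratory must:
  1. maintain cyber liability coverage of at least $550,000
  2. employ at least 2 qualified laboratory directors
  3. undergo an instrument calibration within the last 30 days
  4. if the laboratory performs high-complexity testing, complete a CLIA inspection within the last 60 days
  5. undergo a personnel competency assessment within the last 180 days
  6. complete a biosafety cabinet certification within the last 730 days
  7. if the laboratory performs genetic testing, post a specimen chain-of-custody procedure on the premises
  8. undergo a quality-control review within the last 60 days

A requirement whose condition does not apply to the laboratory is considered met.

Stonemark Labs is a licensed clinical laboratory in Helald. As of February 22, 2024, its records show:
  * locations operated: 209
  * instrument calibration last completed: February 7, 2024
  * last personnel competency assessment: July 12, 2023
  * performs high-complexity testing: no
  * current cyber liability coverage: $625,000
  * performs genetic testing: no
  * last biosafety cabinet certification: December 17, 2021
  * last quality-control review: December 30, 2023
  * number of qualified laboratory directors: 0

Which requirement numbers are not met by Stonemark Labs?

1. cyber liability coverage $625,000 ≥ $550,000 → met
2. qualified laboratory directors 0 < 2 → not met
3. instrument calibration 15 days ago vs limit 30 → met
4. condition 'performs high-complexity testing' does not hold → requirement n/a → met
5. personnel competency assessment 225 days ago vs limit 180 → not met
6. biosafety cabinet certification 797 days ago vs limit 730 → not met
7. condition 'performs genetic testing' does not hold → requirement n/a → met
8. quality-control review 54 days ago vs limit 60 → met
Not met: 2, 5, 6

2, 5, 6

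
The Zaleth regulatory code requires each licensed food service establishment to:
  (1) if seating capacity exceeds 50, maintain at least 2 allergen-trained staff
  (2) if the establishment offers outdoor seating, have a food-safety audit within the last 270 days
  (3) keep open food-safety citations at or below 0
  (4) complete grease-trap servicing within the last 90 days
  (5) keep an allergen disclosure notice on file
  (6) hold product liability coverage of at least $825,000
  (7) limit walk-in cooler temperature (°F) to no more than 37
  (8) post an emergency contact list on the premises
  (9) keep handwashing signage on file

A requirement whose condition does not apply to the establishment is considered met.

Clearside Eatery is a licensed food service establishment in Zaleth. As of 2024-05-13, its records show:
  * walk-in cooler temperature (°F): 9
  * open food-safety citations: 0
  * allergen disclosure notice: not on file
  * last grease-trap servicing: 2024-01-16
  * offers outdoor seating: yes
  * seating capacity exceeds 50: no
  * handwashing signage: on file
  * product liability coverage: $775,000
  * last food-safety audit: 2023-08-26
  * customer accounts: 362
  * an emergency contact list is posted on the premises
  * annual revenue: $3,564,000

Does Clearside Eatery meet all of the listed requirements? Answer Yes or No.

No

1. condition 'seating capacity exceeds 50' does not hold → requirement n/a → met
2. condition 'offers outdoor seating' holds; food-safety audit 261 days ago vs limit 270 → met
3. open food-safety citations 0 ≤ 0 → met
4. grease-trap servicing 118 days ago vs limit 90 → not met
5. allergen disclosure notice absent → not met
6. product liability coverage $775,000 < $825,000 → not met
7. walk-in cooler temperature (°F) 9 ≤ 37 → met
8. emergency contact list present → met
9. handwashing signage present → met
Not met: 4, 5, 6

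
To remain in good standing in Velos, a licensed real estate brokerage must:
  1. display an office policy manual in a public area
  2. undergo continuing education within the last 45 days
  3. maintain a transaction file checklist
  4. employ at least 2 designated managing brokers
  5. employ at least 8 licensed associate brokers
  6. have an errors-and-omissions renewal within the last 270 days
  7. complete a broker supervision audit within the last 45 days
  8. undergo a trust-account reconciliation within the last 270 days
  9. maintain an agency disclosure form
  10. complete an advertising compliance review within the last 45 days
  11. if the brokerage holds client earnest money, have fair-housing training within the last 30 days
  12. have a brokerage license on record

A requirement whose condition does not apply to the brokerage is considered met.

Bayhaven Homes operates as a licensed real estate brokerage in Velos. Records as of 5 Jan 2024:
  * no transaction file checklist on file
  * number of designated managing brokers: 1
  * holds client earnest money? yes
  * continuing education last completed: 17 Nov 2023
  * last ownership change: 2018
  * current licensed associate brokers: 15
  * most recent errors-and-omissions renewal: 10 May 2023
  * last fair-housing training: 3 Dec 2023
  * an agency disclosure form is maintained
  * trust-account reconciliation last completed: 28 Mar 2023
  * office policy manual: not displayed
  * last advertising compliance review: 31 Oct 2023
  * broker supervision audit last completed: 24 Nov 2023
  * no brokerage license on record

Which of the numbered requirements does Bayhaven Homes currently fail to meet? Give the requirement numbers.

1. office policy manual absent → not met
2. continuing education 49 days ago vs limit 45 → not met
3. transaction file checklist absent → not met
4. designated managing brokers 1 < 2 → not met
5. licensed associate brokers 15 ≥ 8 → met
6. errors-and-omissions renewal 240 days ago vs limit 270 → met
7. broker supervision audit 42 days ago vs limit 45 → met
8. trust-account reconciliation 283 days ago vs limit 270 → not met
9. agency disclosure form present → met
10. advertising compliance review 66 days ago vs limit 45 → not met
11. condition 'holds client earnest money' holds; fair-housing training 33 days ago vs limit 30 → not met
12. brokerage license absent → not met
Not met: 1, 2, 3, 4, 8, 10, 11, 12

1, 2, 3, 4, 8, 10, 11, 12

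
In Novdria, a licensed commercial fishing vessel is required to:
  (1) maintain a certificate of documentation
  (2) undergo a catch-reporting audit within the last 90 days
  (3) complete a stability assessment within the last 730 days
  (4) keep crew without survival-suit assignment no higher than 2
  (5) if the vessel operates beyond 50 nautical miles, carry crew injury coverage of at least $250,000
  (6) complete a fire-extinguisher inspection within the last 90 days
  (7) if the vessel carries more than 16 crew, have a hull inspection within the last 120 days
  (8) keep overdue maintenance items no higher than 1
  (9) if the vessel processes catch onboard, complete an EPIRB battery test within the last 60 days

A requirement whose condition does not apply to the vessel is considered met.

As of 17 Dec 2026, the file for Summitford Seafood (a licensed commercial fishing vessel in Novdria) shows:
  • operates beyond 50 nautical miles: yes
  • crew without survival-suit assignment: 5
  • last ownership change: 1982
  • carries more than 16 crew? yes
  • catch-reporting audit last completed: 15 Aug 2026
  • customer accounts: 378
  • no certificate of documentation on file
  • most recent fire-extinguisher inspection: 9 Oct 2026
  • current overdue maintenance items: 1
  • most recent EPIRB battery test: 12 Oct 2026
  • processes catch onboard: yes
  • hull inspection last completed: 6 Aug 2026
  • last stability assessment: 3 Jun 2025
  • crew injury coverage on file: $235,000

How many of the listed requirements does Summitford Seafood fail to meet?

6

1. certificate of documentation absent → not met
2. catch-reporting audit 124 days ago vs limit 90 → not met
3. stability assessment 562 days ago vs limit 730 → met
4. crew without survival-suit assignment 5 > 2 → not met
5. condition 'operates beyond 50 nautical miles' holds; crew injury coverage $235,000 < $250,000 → not met
6. fire-extinguisher inspection 69 days ago vs limit 90 → met
7. condition 'carries more than 16 crew' holds; hull inspection 133 days ago vs limit 120 → not met
8. overdue maintenance items 1 ≤ 1 → met
9. condition 'processes catch onboard' holds; EPIRB battery test 66 days ago vs limit 60 → not met
Not met: 6 of 9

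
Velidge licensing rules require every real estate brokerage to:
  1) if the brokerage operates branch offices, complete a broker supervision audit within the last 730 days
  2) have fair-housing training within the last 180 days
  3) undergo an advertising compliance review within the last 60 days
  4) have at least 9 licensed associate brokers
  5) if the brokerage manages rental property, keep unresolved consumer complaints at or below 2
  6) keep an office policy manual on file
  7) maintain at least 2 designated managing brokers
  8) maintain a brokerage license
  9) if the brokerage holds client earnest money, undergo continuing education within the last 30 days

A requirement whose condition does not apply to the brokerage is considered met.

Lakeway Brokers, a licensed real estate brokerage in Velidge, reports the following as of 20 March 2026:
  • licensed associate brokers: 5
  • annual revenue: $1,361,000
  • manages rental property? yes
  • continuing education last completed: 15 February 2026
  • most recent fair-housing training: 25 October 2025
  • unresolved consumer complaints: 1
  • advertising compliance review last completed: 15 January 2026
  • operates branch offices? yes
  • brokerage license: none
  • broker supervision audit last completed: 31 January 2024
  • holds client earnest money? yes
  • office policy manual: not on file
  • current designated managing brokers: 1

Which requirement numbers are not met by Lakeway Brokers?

1. condition 'operates branch offices' holds; broker supervision audit 779 days ago vs limit 730 → not met
2. fair-housing training 146 days ago vs limit 180 → met
3. advertising compliance review 64 days ago vs limit 60 → not met
4. licensed associate brokers 5 < 9 → not met
5. condition 'manages rental property' holds; unresolved consumer complaints 1 ≤ 2 → met
6. office policy manual absent → not met
7. designated managing brokers 1 < 2 → not met
8. brokerage license absent → not met
9. condition 'holds client earnest money' holds; continuing education 33 days ago vs limit 30 → not met
Not met: 1, 3, 4, 6, 7, 8, 9

1, 3, 4, 6, 7, 8, 9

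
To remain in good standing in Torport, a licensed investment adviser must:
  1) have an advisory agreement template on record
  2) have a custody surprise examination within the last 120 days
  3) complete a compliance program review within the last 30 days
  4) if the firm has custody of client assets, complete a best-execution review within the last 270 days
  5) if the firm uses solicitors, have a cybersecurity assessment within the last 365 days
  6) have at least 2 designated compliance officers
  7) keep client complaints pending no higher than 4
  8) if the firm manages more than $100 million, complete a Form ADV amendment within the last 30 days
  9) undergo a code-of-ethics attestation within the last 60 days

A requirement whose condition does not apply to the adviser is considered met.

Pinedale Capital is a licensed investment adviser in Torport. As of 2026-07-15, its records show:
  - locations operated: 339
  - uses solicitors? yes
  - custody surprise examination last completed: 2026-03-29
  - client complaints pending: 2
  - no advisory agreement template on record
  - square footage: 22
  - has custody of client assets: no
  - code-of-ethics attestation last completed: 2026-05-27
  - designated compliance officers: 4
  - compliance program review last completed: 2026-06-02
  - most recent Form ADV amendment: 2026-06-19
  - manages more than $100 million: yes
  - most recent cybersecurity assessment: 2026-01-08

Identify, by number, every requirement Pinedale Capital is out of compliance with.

1, 3

1. advisory agreement template absent → not met
2. custody surprise examination 108 days ago vs limit 120 → met
3. compliance program review 43 days ago vs limit 30 → not met
4. condition 'has custody of client assets' does not hold → requirement n/a → met
5. condition 'uses solicitors' holds; cybersecurity assessment 188 days ago vs limit 365 → met
6. designated compliance officers 4 ≥ 2 → met
7. client complaints pending 2 ≤ 4 → met
8. condition 'manages more than $100 million' holds; Form ADV amendment 26 days ago vs limit 30 → met
9. code-of-ethics attestation 49 days ago vs limit 60 → met
Not met: 1, 3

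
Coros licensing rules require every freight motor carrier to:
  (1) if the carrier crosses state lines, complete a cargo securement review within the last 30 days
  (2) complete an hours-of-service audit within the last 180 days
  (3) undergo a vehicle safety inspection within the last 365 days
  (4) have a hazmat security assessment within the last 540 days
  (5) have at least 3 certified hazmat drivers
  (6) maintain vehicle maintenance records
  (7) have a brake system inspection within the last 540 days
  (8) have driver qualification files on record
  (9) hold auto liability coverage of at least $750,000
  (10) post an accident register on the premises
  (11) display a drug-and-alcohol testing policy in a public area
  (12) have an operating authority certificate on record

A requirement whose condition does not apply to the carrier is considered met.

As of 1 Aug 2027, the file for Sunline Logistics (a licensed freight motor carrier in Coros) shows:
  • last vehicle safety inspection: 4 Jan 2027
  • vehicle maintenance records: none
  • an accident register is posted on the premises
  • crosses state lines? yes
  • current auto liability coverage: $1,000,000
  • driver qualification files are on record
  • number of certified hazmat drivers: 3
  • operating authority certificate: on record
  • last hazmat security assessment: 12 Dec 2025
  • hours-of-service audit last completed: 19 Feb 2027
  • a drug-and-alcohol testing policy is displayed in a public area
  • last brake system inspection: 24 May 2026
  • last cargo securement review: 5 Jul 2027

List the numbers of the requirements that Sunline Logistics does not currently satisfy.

4, 6

1. condition 'crosses state lines' holds; cargo securement review 27 days ago vs limit 30 → met
2. hours-of-service audit 163 days ago vs limit 180 → met
3. vehicle safety inspection 209 days ago vs limit 365 → met
4. hazmat security assessment 597 days ago vs limit 540 → not met
5. certified hazmat drivers 3 ≥ 3 → met
6. vehicle maintenance records absent → not met
7. brake system inspection 434 days ago vs limit 540 → met
8. driver qualification files present → met
9. auto liability coverage $1,000,000 ≥ $750,000 → met
10. accident register present → met
11. drug-and-alcohol testing policy present → met
12. operating authority certificate present → met
Not met: 4, 6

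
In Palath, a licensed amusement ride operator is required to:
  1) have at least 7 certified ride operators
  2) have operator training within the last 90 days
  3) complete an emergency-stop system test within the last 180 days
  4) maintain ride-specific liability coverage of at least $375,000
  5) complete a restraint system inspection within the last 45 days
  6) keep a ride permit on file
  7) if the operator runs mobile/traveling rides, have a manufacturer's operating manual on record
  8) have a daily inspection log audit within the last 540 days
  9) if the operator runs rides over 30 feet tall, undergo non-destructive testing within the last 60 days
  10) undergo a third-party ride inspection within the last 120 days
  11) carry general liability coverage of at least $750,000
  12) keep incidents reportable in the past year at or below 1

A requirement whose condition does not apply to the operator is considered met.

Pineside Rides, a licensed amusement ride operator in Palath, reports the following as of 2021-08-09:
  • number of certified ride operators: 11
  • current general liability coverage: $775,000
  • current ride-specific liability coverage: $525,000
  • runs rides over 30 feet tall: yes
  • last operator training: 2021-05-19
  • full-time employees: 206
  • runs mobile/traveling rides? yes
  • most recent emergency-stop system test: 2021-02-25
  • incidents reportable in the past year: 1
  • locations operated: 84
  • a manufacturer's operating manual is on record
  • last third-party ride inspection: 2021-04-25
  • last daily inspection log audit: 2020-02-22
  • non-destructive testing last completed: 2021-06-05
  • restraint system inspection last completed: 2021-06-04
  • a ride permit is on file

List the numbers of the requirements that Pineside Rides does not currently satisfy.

1. certified ride operators 11 ≥ 7 → met
2. operator training 82 days ago vs limit 90 → met
3. emergency-stop system test 165 days ago vs limit 180 → met
4. ride-specific liability coverage $525,000 ≥ $375,000 → met
5. restraint system inspection 66 days ago vs limit 45 → not met
6. ride permit present → met
7. condition 'runs mobile/traveling rides' holds; manufacturer's operating manual present → met
8. daily inspection log audit 534 days ago vs limit 540 → met
9. condition 'runs rides over 30 feet tall' holds; non-destructive testing 65 days ago vs limit 60 → not met
10. third-party ride inspection 106 days ago vs limit 120 → met
11. general liability coverage $775,000 ≥ $750,000 → met
12. incidents reportable in the past year 1 ≤ 1 → met
Not met: 5, 9

5, 9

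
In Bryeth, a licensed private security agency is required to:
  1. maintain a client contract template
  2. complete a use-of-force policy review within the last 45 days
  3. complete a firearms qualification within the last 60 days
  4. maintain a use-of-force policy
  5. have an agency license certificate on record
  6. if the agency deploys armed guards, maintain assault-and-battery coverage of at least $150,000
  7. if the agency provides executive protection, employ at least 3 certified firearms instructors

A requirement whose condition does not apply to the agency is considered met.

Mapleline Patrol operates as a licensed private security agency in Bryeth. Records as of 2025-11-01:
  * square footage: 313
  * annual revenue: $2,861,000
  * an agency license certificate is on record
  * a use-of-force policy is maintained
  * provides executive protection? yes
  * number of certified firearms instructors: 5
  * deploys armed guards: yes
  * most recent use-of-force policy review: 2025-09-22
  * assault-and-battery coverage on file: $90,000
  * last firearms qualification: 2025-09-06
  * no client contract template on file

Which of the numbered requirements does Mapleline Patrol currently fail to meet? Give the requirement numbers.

1. client contract template absent → not met
2. use-of-force policy review 40 days ago vs limit 45 → met
3. firearms qualification 56 days ago vs limit 60 → met
4. use-of-force policy present → met
5. agency license certificate present → met
6. condition 'deploys armed guards' holds; assault-and-battery coverage $90,000 < $150,000 → not met
7. condition 'provides executive protection' holds; certified firearms instructors 5 ≥ 3 → met
Not met: 1, 6

1, 6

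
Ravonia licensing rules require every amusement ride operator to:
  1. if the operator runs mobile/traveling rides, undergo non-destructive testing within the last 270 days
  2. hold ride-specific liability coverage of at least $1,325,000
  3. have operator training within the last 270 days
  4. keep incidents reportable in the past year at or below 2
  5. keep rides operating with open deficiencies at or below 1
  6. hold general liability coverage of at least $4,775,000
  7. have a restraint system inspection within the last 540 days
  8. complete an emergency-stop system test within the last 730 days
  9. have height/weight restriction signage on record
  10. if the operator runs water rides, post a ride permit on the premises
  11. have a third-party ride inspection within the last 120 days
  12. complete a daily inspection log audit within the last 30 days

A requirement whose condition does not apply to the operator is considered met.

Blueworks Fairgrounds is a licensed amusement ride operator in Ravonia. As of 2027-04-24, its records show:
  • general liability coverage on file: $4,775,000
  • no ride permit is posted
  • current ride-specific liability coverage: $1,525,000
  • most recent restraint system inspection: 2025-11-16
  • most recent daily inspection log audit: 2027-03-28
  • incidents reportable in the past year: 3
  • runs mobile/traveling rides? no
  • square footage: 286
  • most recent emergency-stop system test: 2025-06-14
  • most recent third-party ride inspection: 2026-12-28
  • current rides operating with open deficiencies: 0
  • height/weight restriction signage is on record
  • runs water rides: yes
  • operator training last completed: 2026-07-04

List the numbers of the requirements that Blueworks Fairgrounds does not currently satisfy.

3, 4, 10

1. condition 'runs mobile/traveling rides' does not hold → requirement n/a → met
2. ride-specific liability coverage $1,525,000 ≥ $1,325,000 → met
3. operator training 294 days ago vs limit 270 → not met
4. incidents reportable in the past year 3 > 2 → not met
5. rides operating with open deficiencies 0 ≤ 1 → met
6. general liability coverage $4,775,000 ≥ $4,775,000 → met
7. restraint system inspection 524 days ago vs limit 540 → met
8. emergency-stop system test 679 days ago vs limit 730 → met
9. height/weight restriction signage present → met
10. condition 'runs water rides' holds; ride permit absent → not met
11. third-party ride inspection 117 days ago vs limit 120 → met
12. daily inspection log audit 27 days ago vs limit 30 → met
Not met: 3, 4, 10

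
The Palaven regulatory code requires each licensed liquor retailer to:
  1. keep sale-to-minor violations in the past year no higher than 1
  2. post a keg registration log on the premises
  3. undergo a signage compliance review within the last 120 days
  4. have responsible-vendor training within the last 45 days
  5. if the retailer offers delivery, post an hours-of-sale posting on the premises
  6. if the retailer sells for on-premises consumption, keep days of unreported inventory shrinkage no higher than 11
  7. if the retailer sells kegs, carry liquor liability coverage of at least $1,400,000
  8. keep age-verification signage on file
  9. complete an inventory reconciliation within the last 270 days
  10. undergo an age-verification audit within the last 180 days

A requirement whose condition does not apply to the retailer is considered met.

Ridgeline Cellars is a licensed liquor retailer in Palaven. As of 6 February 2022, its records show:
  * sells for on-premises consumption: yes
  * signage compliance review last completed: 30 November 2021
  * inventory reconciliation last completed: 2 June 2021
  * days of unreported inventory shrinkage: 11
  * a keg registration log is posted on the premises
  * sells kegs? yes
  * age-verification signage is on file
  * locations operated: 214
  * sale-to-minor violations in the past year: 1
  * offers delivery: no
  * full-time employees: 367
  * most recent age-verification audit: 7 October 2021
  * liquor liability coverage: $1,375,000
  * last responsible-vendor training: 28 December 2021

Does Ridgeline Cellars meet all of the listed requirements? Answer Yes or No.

No

1. sale-to-minor violations in the past year 1 ≤ 1 → met
2. keg registration log present → met
3. signage compliance review 68 days ago vs limit 120 → met
4. responsible-vendor training 40 days ago vs limit 45 → met
5. condition 'offers delivery' does not hold → requirement n/a → met
6. condition 'sells for on-premises consumption' holds; days of unreported inventory shrinkage 11 ≤ 11 → met
7. condition 'sells kegs' holds; liquor liability coverage $1,375,000 < $1,400,000 → not met
8. age-verification signage present → met
9. inventory reconciliation 249 days ago vs limit 270 → met
10. age-verification audit 122 days ago vs limit 180 → met
Not met: 7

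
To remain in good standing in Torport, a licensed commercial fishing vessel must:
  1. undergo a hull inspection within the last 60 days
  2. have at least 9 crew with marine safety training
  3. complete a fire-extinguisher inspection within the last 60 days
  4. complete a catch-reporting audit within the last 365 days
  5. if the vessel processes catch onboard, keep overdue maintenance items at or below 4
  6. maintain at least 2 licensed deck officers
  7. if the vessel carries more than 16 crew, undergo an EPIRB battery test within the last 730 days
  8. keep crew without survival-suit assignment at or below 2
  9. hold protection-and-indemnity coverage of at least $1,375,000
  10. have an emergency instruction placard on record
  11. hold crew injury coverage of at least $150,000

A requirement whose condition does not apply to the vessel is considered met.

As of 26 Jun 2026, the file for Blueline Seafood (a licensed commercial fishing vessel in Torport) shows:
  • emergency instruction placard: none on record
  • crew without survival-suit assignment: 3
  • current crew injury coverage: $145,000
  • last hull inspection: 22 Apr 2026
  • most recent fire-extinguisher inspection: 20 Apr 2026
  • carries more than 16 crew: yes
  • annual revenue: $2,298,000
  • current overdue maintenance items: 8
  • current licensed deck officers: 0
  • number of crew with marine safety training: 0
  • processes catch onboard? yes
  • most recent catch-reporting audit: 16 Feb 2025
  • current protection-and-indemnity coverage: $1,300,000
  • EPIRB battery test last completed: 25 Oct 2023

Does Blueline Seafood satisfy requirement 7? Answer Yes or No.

7. condition 'carries more than 16 crew' holds; EPIRB battery test 975 days ago vs limit 730 → not met

No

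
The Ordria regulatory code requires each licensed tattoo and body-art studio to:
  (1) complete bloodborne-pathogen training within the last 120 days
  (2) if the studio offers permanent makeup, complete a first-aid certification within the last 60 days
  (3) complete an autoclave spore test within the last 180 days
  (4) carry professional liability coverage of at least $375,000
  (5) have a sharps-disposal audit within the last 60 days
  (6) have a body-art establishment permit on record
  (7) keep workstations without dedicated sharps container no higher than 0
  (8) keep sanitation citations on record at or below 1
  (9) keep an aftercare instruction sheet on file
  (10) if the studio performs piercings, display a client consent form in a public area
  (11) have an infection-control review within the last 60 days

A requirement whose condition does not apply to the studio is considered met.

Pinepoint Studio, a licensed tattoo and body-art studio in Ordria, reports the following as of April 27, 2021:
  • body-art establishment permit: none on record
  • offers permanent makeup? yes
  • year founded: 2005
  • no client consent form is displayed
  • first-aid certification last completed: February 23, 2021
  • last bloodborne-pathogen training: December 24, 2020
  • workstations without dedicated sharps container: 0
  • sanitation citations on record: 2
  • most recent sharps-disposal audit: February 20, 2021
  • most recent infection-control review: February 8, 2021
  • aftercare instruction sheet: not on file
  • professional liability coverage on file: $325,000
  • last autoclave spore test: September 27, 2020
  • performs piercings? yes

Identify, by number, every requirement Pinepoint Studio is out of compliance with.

1. bloodborne-pathogen training 124 days ago vs limit 120 → not met
2. condition 'offers permanent makeup' holds; first-aid certification 63 days ago vs limit 60 → not met
3. autoclave spore test 212 days ago vs limit 180 → not met
4. professional liability coverage $325,000 < $375,000 → not met
5. sharps-disposal audit 66 days ago vs limit 60 → not met
6. body-art establishment permit absent → not met
7. workstations without dedicated sharps container 0 ≤ 0 → met
8. sanitation citations on record 2 > 1 → not met
9. aftercare instruction sheet absent → not met
10. condition 'performs piercings' holds; client consent form absent → not met
11. infection-control review 78 days ago vs limit 60 → not met
Not met: 1, 2, 3, 4, 5, 6, 8, 9, 10, 11

1, 2, 3, 4, 5, 6, 8, 9, 10, 11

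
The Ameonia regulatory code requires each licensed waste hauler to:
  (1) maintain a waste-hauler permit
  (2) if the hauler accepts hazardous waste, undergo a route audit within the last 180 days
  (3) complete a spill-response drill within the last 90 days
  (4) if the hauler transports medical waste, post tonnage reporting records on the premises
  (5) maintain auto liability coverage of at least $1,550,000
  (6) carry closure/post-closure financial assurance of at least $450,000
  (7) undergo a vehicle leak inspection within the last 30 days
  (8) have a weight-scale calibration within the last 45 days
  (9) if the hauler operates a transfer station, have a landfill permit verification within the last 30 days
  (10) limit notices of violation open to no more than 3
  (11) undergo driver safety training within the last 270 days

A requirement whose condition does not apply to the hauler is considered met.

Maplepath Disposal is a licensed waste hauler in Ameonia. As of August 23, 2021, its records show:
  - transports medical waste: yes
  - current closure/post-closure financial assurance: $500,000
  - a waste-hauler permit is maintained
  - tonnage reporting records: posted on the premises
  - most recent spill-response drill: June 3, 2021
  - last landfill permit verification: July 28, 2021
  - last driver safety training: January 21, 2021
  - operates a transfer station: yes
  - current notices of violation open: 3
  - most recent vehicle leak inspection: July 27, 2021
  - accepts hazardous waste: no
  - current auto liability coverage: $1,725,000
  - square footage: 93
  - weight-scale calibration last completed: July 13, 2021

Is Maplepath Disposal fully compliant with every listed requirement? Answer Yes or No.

Yes

1. waste-hauler permit present → met
2. condition 'accepts hazardous waste' does not hold → requirement n/a → met
3. spill-response drill 81 days ago vs limit 90 → met
4. condition 'transports medical waste' holds; tonnage reporting records present → met
5. auto liability coverage $1,725,000 ≥ $1,550,000 → met
6. closure/post-closure financial assurance $500,000 ≥ $450,000 → met
7. vehicle leak inspection 27 days ago vs limit 30 → met
8. weight-scale calibration 41 days ago vs limit 45 → met
9. condition 'operates a transfer station' holds; landfill permit verification 26 days ago vs limit 30 → met
10. notices of violation open 3 ≤ 3 → met
11. driver safety training 214 days ago vs limit 270 → met
All met.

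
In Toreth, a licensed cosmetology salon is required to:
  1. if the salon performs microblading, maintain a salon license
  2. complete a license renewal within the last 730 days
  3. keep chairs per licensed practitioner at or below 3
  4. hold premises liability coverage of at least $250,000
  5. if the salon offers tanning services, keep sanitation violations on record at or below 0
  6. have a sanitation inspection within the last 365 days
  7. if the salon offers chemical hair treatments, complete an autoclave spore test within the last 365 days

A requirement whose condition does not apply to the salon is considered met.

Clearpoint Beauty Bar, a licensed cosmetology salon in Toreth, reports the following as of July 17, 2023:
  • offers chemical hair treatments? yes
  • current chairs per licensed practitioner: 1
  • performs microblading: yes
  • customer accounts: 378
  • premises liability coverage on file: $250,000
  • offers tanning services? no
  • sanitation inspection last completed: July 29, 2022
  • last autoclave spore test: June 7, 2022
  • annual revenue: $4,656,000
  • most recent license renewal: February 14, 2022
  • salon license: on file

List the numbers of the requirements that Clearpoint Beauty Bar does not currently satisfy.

1. condition 'performs microblading' holds; salon license present → met
2. license renewal 518 days ago vs limit 730 → met
3. chairs per licensed practitioner 1 ≤ 3 → met
4. premises liability coverage $250,000 ≥ $250,000 → met
5. condition 'offers tanning services' does not hold → requirement n/a → met
6. sanitation inspection 353 days ago vs limit 365 → met
7. condition 'offers chemical hair treatments' holds; autoclave spore test 405 days ago vs limit 365 → not met
Not met: 7

7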